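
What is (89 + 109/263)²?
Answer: 553002256/69169 ≈ 7994.9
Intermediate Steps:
(89 + 109/263)² = (23516/263)² = 553002256/69169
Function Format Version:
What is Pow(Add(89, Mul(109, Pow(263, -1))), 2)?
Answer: Rational(553002256, 69169) ≈ 7994.9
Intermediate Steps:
Pow(Add(89, Mul(109, Pow(263, -1))), 2) = Pow(Add(89, Mul(109, Rational(1, 263))), 2) = Pow(Add(89, Rational(109, 263)), 2) = Pow(Rational(23516, 263), 2) = Rational(553002256, 69169)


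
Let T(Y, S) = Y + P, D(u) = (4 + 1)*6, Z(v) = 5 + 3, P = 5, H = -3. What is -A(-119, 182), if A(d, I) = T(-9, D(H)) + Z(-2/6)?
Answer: -4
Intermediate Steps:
Z(v) = 8
D(u) = 30 (D(u) = 5*6 = 30)
T(Y, S) = 5 + Y (T(Y, S) = Y + 5 = 5 + Y)
A(d, I) = 4 (A(d, I) = (5 - 9) + 8 = -4 + 8 = 4)
-A(-119, 182) = -1*4 = -4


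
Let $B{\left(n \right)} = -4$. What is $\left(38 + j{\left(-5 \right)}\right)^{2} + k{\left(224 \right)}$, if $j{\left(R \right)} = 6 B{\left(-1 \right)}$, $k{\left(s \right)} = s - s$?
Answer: $196$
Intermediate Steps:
$k{\left(s \right)} = 0$
$j{\left(R \right)} = -24$ ($j{\left(R \right)} = 6 \left(-4\right) = -24$)
$\left(38 + j{\left(-5 \right)}\right)^{2} + k{\left(224 \right)} = \left(38 - 24\right)^{2} + 0 = 14^{2} + 0 = 196 + 0 = 196$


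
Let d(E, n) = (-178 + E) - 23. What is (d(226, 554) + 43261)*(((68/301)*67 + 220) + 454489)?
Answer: 5924639876990/301 ≈ 1.9683e+10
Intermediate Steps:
d(E, n) = -201 + E
(d(226, 554) + 43261)*(((68/301)*67 + 220) + 454489) = ((-201 + 226) + 43261)*(((68/301)*67 + 220) + 454489) = (25 + 43261)*(((68*(1/301))*67 + 220) + 454489) = 43286*(((68/301)*67 + 220) + 454489) = 43286*((4556/301 + 220) + 454489) = 43286*(70776/301 + 454489) = 43286*(136871965/301) = 5924639876990/301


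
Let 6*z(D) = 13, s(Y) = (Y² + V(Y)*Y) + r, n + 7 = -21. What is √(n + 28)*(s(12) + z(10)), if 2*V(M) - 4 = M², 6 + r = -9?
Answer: 0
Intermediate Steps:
r = -15 (r = -6 - 9 = -15)
n = -28 (n = -7 - 21 = -28)
V(M) = 2 + M²/2
s(Y) = -15 + Y² + Y*(2 + Y²/2) (s(Y) = (Y² + (2 + Y²/2)*Y) - 15 = (Y² + Y*(2 + Y²/2)) - 15 = -15 + Y² + Y*(2 + Y²/2))
z(D) = 13/6 (z(D) = (⅙)*13 = 13/6)
√(n + 28)*(s(12) + z(10)) = √(-28 + 28)*((-15 + 12² + (½)*12³ + 2*12) + 13/6) = √0*((-15 + 144 + (½)*1728 + 24) + 13/6) = 0*((-15 + 144 + 864 + 24) + 13/6) = 0*(1017 + 13/6) = 0*(6115/6) = 0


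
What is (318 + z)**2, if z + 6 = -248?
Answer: 4096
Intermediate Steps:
z = -254 (z = -6 - 248 = -254)
(318 + z)**2 = (318 - 254)**2 = 64**2 = 4096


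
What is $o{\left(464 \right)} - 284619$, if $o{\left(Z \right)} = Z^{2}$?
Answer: $-69323$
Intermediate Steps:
$o{\left(464 \right)} - 284619 = 464^{2} - 284619 = 215296 - 284619 = -69323$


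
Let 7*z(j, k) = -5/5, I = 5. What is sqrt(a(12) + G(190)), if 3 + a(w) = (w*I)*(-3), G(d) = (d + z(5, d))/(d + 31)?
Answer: 6*I*sqrt(12108369)/1547 ≈ 13.496*I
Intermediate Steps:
z(j, k) = -1/7 (z(j, k) = (-5/5)/7 = (-5*1/5)/7 = (1/7)*(-1) = -1/7)
G(d) = (-1/7 + d)/(31 + d) (G(d) = (d - 1/7)/(d + 31) = (-1/7 + d)/(31 + d))
a(w) = -3 - 15*w (a(w) = -3 + (w*5)*(-3) = -3 + (5*w)*(-3) = -3 - 15*w)
sqrt(a(12) + G(190)) = sqrt((-3 - 15*12) + (-1/7 + 190)/(31 + 190)) = sqrt((-3 - 180) + (1329/7)/221) = sqrt(-183 + (1/221)*(1329/7)) = sqrt(-183 + 1329/1547) = sqrt(-281772/1547) = 6*I*sqrt(12108369)/1547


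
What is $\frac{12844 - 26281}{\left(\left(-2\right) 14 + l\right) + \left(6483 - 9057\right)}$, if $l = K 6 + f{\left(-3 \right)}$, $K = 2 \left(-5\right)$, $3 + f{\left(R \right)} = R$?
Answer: $\frac{13437}{2668} \approx 5.0364$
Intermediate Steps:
$f{\left(R \right)} = -3 + R$
$K = -10$
$l = -66$ ($l = \left(-10\right) 6 - 6 = -60 - 6 = -66$)
$\frac{12844 - 26281}{\left(\left(-2\right) 14 + l\right) + \left(6483 - 9057\right)} = \frac{12844 - 26281}{\left(\left(-2\right) 14 - 66\right) + \left(6483 - 9057\right)} = - \frac{13437}{\left(-28 - 66\right) - 2574} = - \frac{13437}{-94 - 2574} = - \frac{13437}{-2668} = \left(-13437\right) \left(- \frac{1}{2668}\right) = \frac{13437}{2668}$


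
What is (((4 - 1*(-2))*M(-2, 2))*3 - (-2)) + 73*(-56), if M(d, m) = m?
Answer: -4050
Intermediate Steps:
(((4 - 1*(-2))*M(-2, 2))*3 - (-2)) + 73*(-56) = (((4 - 1*(-2))*2)*3 - (-2)) + 73*(-56) = (((4 + 2)*2)*3 - 1*(-2)) - 4088 = ((6*2)*3 + 2) - 4088 = (12*3 + 2) - 4088 = (36 + 2) - 4088 = 38 - 4088 = -4050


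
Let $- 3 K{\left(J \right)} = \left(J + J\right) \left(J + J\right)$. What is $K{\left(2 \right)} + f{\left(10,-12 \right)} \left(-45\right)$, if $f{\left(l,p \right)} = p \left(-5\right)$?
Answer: $- \frac{8116}{3} \approx -2705.3$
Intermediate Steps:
$f{\left(l,p \right)} = - 5 p$
$K{\left(J \right)} = - \frac{4 J^{2}}{3}$ ($K{\left(J \right)} = - \frac{\left(J + J\right) \left(J + J\right)}{3} = - \frac{2 J 2 J}{3} = - \frac{4 J^{2}}{3}$)
$K{\left(2 \right)} + f{\left(10,-12 \right)} \left(-45\right) = - \frac{4 \cdot 2^{2}}{3} + \left(-5\right) \left(-12\right) \left(-45\right) = \left(- \frac{4}{3}\right) 4 + 60 \left(-45\right) = - \frac{16}{3} - 2700 = - \frac{8116}{3}$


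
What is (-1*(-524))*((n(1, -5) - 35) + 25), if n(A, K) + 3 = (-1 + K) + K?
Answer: -12576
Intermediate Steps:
n(A, K) = -4 + 2*K (n(A, K) = -3 + ((-1 + K) + K) = -3 + (-1 + 2*K) = -4 + 2*K)
(-1*(-524))*((n(1, -5) - 35) + 25) = (-1*(-524))*(((-4 + 2*(-5)) - 35) + 25) = 524*(((-4 - 10) - 35) + 25) = 524*((-14 - 35) + 25) = 524*(-49 + 25) = 524*(-24) = -12576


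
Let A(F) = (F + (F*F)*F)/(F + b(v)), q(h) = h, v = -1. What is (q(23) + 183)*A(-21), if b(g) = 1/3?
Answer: 2868138/31 ≈ 92521.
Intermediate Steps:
b(g) = ⅓
A(F) = (F + F³)/(⅓ + F) (A(F) = (F + (F*F)*F)/(F + ⅓) = (F + F²*F)/(⅓ + F) = (F + F³)/(⅓ + F))
(q(23) + 183)*A(-21) = (23 + 183)*(3*(-21)*(1 + (-21)²)/(1 + 3*(-21))) = 206*(3*(-21)*(1 + 441)/(1 - 63)) = 206*(3*(-21)*442/(-62)) = 206*(3*(-21)*(-1/62)*442) = 206*(13923/31) = 2868138/31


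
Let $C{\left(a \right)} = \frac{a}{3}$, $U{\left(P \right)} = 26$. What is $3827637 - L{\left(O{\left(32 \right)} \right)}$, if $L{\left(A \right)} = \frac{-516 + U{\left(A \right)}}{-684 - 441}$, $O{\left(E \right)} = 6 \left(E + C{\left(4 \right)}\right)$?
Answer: $\frac{861218227}{225} \approx 3.8276 \cdot 10^{6}$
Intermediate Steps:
$C{\left(a \right)} = \frac{a}{3}$ ($C{\left(a \right)} = a \frac{1}{3} = \frac{a}{3}$)
$O{\left(E \right)} = 8 + 6 E$ ($O{\left(E \right)} = 6 \left(E + \frac{1}{3} \cdot 4\right) = 6 \left(E + \frac{4}{3}\right) = 6 \left(\frac{4}{3} + E\right) = 8 + 6 E$)
$L{\left(A \right)} = \frac{98}{225}$ ($L{\left(A \right)} = \frac{-516 + 26}{-684 - 441} = - \frac{490}{-1125} = \left(-490\right) \left(- \frac{1}{1125}\right) = \frac{98}{225}$)
$3827637 - L{\left(O{\left(32 \right)} \right)} = 3827637 - \frac{98}{225} = \frac{861218227}{225}$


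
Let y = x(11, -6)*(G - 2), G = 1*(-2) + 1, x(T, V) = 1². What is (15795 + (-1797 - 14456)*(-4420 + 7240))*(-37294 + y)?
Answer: 1708861451505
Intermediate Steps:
x(T, V) = 1
G = -1 (G = -2 + 1 = -1)
y = -3 (y = 1*(-1 - 2) = 1*(-3) = -3)
(15795 + (-1797 - 14456)*(-4420 + 7240))*(-37294 + y) = (15795 + (-1797 - 14456)*(-4420 + 7240))*(-37294 - 3) = (15795 - 16253*2820)*(-37297) = (15795 - 45833460)*(-37297) = -45817665*(-37297) = 1708861451505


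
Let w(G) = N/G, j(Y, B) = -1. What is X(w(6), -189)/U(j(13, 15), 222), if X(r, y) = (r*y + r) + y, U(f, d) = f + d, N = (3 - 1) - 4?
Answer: -379/663 ≈ -0.57164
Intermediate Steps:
N = -2 (N = 2 - 4 = -2)
w(G) = -2/G
U(f, d) = d + f
X(r, y) = r + y + r*y (X(r, y) = (r + r*y) + y = r + y + r*y)
X(w(6), -189)/U(j(13, 15), 222) = (-2/6 - 189 - 2/6*(-189))/(222 - 1) = (-2*1/6 - 189 - 2*1/6*(-189))/221 = (-1/3 - 189 - 1/3*(-189))*(1/221) = (-1/3 - 189 + 63)*(1/221) = -379/3*1/221 = -379/663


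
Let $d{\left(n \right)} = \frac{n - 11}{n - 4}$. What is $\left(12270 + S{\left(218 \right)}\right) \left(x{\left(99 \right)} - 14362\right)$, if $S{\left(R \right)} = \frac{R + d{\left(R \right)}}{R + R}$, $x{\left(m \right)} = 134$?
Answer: $- \frac{4072362842023}{23326} \approx -1.7458 \cdot 10^{8}$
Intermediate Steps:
$d{\left(n \right)} = \frac{-11 + n}{-4 + n}$
$S{\left(R \right)} = \frac{R + \frac{-11 + R}{-4 + R}}{2 R}$ ($S{\left(R \right)} = \frac{R + \frac{-11 + R}{-4 + R}}{R + R} = \frac{R + \frac{-11 + R}{-4 + R}}{2 R}$)
$\left(12270 + S{\left(218 \right)}\right) \left(x{\left(99 \right)} - 14362\right) = \left(12270 + \frac{-11 + 218 + 218 \left(-4 + 218\right)}{2 \cdot 218 \left(-4 + 218\right)}\right) \left(134 - 14362\right) = \left(12270 + \frac{1}{2} \cdot \frac{1}{218} \cdot \frac{1}{214} \left(-11 + 218 + 218 \cdot 214\right)\right) \left(-14228\right) = \left(12270 + \frac{1}{2} \cdot \frac{1}{218} \cdot \frac{1}{214} \left(-11 + 218 + 46652\right)\right) \left(-14228\right) = \left(12270 + \frac{1}{2} \cdot \frac{1}{218} \cdot \frac{1}{214} \cdot 46859\right) \left(-14228\right) = \left(12270 + \frac{46859}{93304}\right) \left(-14228\right) = \frac{1144886939}{93304} \left(-14228\right) = - \frac{4072362842023}{23326}$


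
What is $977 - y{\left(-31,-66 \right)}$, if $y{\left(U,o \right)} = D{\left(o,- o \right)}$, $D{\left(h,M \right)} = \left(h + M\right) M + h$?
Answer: $1043$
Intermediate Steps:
$D{\left(h,M \right)} = h + M \left(M + h\right)$ ($D{\left(h,M \right)} = \left(M + h\right) M + h = M \left(M + h\right) + h = h + M \left(M + h\right)$)
$y{\left(U,o \right)} = o$ ($y{\left(U,o \right)} = o + \left(- o\right)^{2} + - o o = o + o^{2} - o^{2} = o$)
$977 - y{\left(-31,-66 \right)} = 977 - -66 = 977 + 66 = 1043$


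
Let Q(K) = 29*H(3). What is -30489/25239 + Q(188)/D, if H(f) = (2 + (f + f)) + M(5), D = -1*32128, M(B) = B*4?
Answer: -83337055/67573216 ≈ -1.2333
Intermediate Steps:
M(B) = 4*B
D = -32128
H(f) = 22 + 2*f (H(f) = (2 + (f + f)) + 4*5 = (2 + 2*f) + 20 = 22 + 2*f)
Q(K) = 812 (Q(K) = 29*(22 + 2*3) = 29*(22 + 6) = 29*28 = 812)
-30489/25239 + Q(188)/D = -30489/25239 + 812/(-32128) = -30489*1/25239 + 812*(-1/32128) = -10163/8413 - 203/8032 = -83337055/67573216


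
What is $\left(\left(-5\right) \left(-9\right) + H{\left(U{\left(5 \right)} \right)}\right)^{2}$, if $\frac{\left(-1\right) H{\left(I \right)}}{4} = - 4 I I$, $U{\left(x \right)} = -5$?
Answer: $198025$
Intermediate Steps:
$H{\left(I \right)} = 16 I^{2}$ ($H{\left(I \right)} = - 4 - 4 I I = - 4 \left(- 4 I^{2}\right) = 16 I^{2}$)
$\left(\left(-5\right) \left(-9\right) + H{\left(U{\left(5 \right)} \right)}\right)^{2} = \left(\left(-5\right) \left(-9\right) + 16 \left(-5\right)^{2}\right)^{2} = \left(45 + 16 \cdot 25\right)^{2} = \left(45 + 400\right)^{2} = 445^{2} = 198025$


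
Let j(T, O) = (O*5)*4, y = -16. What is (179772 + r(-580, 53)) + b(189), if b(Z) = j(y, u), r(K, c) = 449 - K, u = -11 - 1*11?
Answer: 180361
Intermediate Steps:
u = -22 (u = -11 - 11 = -22)
j(T, O) = 20*O (j(T, O) = (5*O)*4 = 20*O)
b(Z) = -440 (b(Z) = 20*(-22) = -440)
(179772 + r(-580, 53)) + b(189) = (179772 + (449 - 1*(-580))) - 440 = (179772 + (449 + 580)) - 440 = (179772 + 1029) - 440 = 180801 - 440 = 180361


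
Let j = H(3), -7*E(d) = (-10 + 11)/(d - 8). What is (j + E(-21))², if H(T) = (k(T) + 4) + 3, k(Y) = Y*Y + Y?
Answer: 14884164/41209 ≈ 361.19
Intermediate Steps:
E(d) = -1/(7*(-8 + d)) (E(d) = -(-10 + 11)/(7*(d - 8)) = -1/(7*(-8 + d)))
k(Y) = Y + Y² (k(Y) = Y² + Y = Y + Y²)
H(T) = 7 + T*(1 + T) (H(T) = (T*(1 + T) + 4) + 3 = (4 + T*(1 + T)) + 3 = 7 + T*(1 + T))
j = 19 (j = 7 + 3*(1 + 3) = 7 + 3*4 = 7 + 12 = 19)
(j + E(-21))² = (19 - 1/(-56 + 7*(-21)))² = (19 - 1/(-56 - 147))² = (19 - 1/(-203))² = (19 - 1*(-1/203))² = (19 + 1/203)² = (3858/203)² = 14884164/41209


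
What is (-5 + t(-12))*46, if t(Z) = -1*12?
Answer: -782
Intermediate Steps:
t(Z) = -12
(-5 + t(-12))*46 = (-5 - 12)*46 = -17*46 = -782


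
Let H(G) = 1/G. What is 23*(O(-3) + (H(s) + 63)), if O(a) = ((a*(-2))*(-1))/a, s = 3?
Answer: 4508/3 ≈ 1502.7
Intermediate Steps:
O(a) = 2 (O(a) = (-2*a*(-1))/a = (2*a)/a = 2)
23*(O(-3) + (H(s) + 63)) = 23*(2 + (1/3 + 63)) = 23*(2 + (⅓ + 63)) = 23*(2 + 190/3) = 23*(196/3) = 4508/3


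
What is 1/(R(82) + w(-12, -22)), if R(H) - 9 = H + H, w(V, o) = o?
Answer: 1/151 ≈ 0.0066225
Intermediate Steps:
R(H) = 9 + 2*H (R(H) = 9 + (H + H) = 9 + 2*H)
1/(R(82) + w(-12, -22)) = 1/((9 + 2*82) - 22) = 1/((9 + 164) - 22) = 1/(173 - 22) = 1/151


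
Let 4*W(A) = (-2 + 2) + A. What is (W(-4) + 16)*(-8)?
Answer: -120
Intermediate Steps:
W(A) = A/4 (W(A) = ((-2 + 2) + A)/4 = (0 + A)/4 = A/4)
(W(-4) + 16)*(-8) = ((¼)*(-4) + 16)*(-8) = (-1 + 16)*(-8) = 15*(-8) = -120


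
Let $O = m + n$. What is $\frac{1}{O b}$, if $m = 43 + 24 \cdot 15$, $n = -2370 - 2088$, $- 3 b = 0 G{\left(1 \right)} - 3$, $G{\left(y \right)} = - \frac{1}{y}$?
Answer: $- \frac{1}{4055} \approx -0.00024661$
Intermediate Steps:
$b = 1$ ($b = - \frac{0 \left(- 1^{-1}\right) - 3}{3} = - \frac{0 \left(\left(-1\right) 1\right) - 3}{3} = - \frac{0 \left(-1\right) - 3}{3} = - \frac{0 - 3}{3} = \left(- \frac{1}{3}\right) \left(-3\right) = 1$)
$n = -4458$
$m = 403$ ($m = 43 + 360 = 403$)
$O = -4055$ ($O = 403 - 4458 = -4055$)
$\frac{1}{O b} = \frac{1}{\left(-4055\right) 1} = \frac{1}{-4055} = - \frac{1}{4055}$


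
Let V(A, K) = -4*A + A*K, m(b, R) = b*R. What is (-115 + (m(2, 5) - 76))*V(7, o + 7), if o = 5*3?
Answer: -22806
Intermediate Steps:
m(b, R) = R*b
o = 15
(-115 + (m(2, 5) - 76))*V(7, o + 7) = (-115 + (5*2 - 76))*(7*(-4 + (15 + 7))) = (-115 + (10 - 76))*(7*(-4 + 22)) = (-115 - 66)*(7*18) = -181*126 = -22806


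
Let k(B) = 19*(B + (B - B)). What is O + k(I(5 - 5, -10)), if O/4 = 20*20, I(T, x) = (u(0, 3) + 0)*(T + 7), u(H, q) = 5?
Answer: 2265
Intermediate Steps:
I(T, x) = 35 + 5*T (I(T, x) = (5 + 0)*(T + 7) = 5*(7 + T) = 35 + 5*T)
O = 1600 (O = 4*(20*20) = 4*400 = 1600)
k(B) = 19*B (k(B) = 19*(B + 0) = 19*B)
O + k(I(5 - 5, -10)) = 1600 + 19*(35 + 5*(5 - 5)) = 1600 + 19*(35 + 5*0) = 1600 + 19*(35 + 0) = 1600 + 19*35 = 1600 + 665 = 2265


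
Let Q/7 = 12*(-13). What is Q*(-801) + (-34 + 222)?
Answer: 874880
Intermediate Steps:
Q = -1092 (Q = 7*(12*(-13)) = 7*(-156) = -1092)
Q*(-801) + (-34 + 222) = -1092*(-801) + (-34 + 222) = 874692 + 188 = 874880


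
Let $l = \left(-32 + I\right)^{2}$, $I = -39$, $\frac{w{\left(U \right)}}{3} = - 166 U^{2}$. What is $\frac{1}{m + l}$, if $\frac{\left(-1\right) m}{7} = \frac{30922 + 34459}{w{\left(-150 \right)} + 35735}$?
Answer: $\frac{11169265}{56304722532} \approx 0.00019837$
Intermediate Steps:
$w{\left(U \right)} = - 498 U^{2}$ ($w{\left(U \right)} = 3 \left(- 166 U^{2}\right) = - 498 U^{2}$)
$m = \frac{457667}{11169265}$ ($m = - 7 \frac{30922 + 34459}{- 498 \left(-150\right)^{2} + 35735} = - 7 \frac{65381}{\left(-498\right) 22500 + 35735} = - 7 \frac{65381}{-11205000 + 35735} = - 7 \frac{65381}{-11169265} = - 7 \cdot 65381 \left(- \frac{1}{11169265}\right) = \left(-7\right) \left(- \frac{65381}{11169265}\right) = \frac{457667}{11169265} \approx 0.040976$)
$l = 5041$ ($l = \left(-32 - 39\right)^{2} = \left(-71\right)^{2} = 5041$)
$\frac{1}{m + l} = \frac{1}{\frac{457667}{11169265} + 5041} = \frac{1}{\frac{56304722532}{11169265}} = \frac{11169265}{56304722532}$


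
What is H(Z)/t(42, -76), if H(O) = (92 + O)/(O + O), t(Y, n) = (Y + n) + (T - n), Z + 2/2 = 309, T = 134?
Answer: 25/6776 ≈ 0.0036895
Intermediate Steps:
Z = 308 (Z = -1 + 309 = 308)
t(Y, n) = 134 + Y (t(Y, n) = (Y + n) + (134 - n) = 134 + Y)
H(O) = (92 + O)/(2*O) (H(O) = (92 + O)/((2*O)) = (92 + O)*(1/(2*O)) = (92 + O)/(2*O))
H(Z)/t(42, -76) = ((1/2)*(92 + 308)/308)/(134 + 42) = ((1/2)*(1/308)*400)/176 = (50/77)*(1/176) = 25/6776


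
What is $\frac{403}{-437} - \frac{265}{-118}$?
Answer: $\frac{68251}{51566} \approx 1.3236$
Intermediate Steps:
$\frac{403}{-437} - \frac{265}{-118} = 403 \left(- \frac{1}{437}\right) - - \frac{265}{118} = - \frac{403}{437} + \frac{265}{118} = \frac{68251}{51566}$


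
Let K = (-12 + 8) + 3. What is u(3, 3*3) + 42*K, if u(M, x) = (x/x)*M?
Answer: -39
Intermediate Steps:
K = -1 (K = -4 + 3 = -1)
u(M, x) = M (u(M, x) = 1*M = M)
u(3, 3*3) + 42*K = 3 + 42*(-1) = 3 - 42 = -39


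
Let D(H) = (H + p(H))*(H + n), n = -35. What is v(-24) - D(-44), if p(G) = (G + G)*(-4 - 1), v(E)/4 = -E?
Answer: 31380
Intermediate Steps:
v(E) = -4*E (v(E) = 4*(-E) = -4*E)
p(G) = -10*G (p(G) = (2*G)*(-5) = -10*G)
D(H) = -9*H*(-35 + H) (D(H) = (H - 10*H)*(H - 35) = (-9*H)*(-35 + H) = -9*H*(-35 + H))
v(-24) - D(-44) = -4*(-24) - 9*(-44)*(35 - 1*(-44)) = 96 - 9*(-44)*(35 + 44) = 96 - 9*(-44)*79 = 96 - 1*(-31284) = 96 + 31284 = 31380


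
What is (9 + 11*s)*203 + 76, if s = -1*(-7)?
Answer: 17534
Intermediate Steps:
s = 7
(9 + 11*s)*203 + 76 = (9 + 11*7)*203 + 76 = (9 + 77)*203 + 76 = 86*203 + 76 = 17458 + 76 = 17534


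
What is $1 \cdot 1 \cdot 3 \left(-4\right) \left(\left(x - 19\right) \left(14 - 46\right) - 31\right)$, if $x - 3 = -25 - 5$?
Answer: $-17292$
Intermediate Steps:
$x = -27$ ($x = 3 - 30 = -27$)
$1 \cdot 1 \cdot 3 \left(-4\right) \left(\left(x - 19\right) \left(14 - 46\right) - 31\right) = 1 \cdot 1 \cdot 3 \left(-4\right) \left(\left(-27 - 19\right) \left(14 - 46\right) - 31\right) = 1 \cdot 3 \left(-4\right) \left(\left(-46\right) \left(-32\right) - 31\right) = 3 \left(-4\right) \left(1472 - 31\right) = \left(-12\right) 1441 = -17292$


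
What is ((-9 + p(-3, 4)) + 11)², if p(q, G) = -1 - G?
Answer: 9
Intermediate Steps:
((-9 + p(-3, 4)) + 11)² = ((-9 + (-1 - 1*4)) + 11)² = ((-9 + (-1 - 4)) + 11)² = ((-9 - 5) + 11)² = (-14 + 11)² = (-3)² = 9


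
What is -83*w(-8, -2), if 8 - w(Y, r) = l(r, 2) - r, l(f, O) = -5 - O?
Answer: -1079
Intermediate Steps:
w(Y, r) = 15 + r (w(Y, r) = 8 - ((-5 - 1*2) - r) = 8 - ((-5 - 2) - r) = 8 - (-7 - r) = 8 + (7 + r) = 15 + r)
-83*w(-8, -2) = -83*(15 - 2) = -83*13 = -1079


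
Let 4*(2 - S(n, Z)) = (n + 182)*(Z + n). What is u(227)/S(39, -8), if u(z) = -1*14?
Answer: 56/6843 ≈ 0.0081835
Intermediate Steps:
u(z) = -14
S(n, Z) = 2 - (182 + n)*(Z + n)/4 (S(n, Z) = 2 - (n + 182)*(Z + n)/4 = 2 - (182 + n)*(Z + n)/4)
u(227)/S(39, -8) = -14/(2 - 91/2*(-8) - 91/2*39 - ¼*39² - ¼*(-8)*39) = -14/(2 + 364 - 3549/2 - ¼*1521 + 78) = -14/(2 + 364 - 3549/2 - 1521/4 + 78) = -14/(-6843/4) = -14*(-4/6843) = 56/6843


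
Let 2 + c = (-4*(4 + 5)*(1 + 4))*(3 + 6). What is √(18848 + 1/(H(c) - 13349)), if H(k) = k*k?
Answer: √129136873650506335/2617535 ≈ 137.29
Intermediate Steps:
c = -1622 (c = -2 + (-4*(4 + 5)*(1 + 4))*(3 + 6) = -2 - 36*5*9 = -2 - 4*45*9 = -2 - 180*9 = -2 - 1620 = -1622)
H(k) = k²
√(18848 + 1/(H(c) - 13349)) = √(18848 + 1/((-1622)² - 13349)) = √(18848 + 1/(2630884 - 13349)) = √(18848 + 1/2617535) = √(49335299681/2617535) = √129136873650506335/2617535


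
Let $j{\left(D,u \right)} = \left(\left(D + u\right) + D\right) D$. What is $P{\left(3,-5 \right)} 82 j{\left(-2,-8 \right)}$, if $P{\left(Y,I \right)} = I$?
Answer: $-9840$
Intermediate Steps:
$j{\left(D,u \right)} = D \left(u + 2 D\right)$ ($j{\left(D,u \right)} = \left(u + 2 D\right) D = D \left(u + 2 D\right)$)
$P{\left(3,-5 \right)} 82 j{\left(-2,-8 \right)} = \left(-5\right) 82 \left(- 2 \left(-8 + 2 \left(-2\right)\right)\right) = - 410 \left(- 2 \left(-8 - 4\right)\right) = - 410 \left(\left(-2\right) \left(-12\right)\right) = \left(-410\right) 24 = -9840$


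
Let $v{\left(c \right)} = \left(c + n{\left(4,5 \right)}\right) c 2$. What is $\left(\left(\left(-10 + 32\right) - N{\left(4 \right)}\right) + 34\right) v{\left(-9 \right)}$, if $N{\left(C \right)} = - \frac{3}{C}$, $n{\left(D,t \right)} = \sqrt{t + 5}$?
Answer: $\frac{18387}{2} - \frac{2043 \sqrt{10}}{2} \approx 5963.2$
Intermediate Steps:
$n{\left(D,t \right)} = \sqrt{5 + t}$
$v{\left(c \right)} = 2 c \left(c + \sqrt{10}\right)$ ($v{\left(c \right)} = \left(c + \sqrt{5 + 5}\right) c 2 = \left(c + \sqrt{10}\right) c 2 = c \left(c + \sqrt{10}\right) 2 = 2 c \left(c + \sqrt{10}\right)$)
$\left(\left(\left(-10 + 32\right) - N{\left(4 \right)}\right) + 34\right) v{\left(-9 \right)} = \left(\left(\left(-10 + 32\right) - - \frac{3}{4}\right) + 34\right) 2 \left(-9\right) \left(-9 + \sqrt{10}\right) = \left(\left(22 - \left(-3\right) \frac{1}{4}\right) + 34\right) \left(162 - 18 \sqrt{10}\right) = \left(\left(22 - - \frac{3}{4}\right) + 34\right) \left(162 - 18 \sqrt{10}\right) = \left(\left(22 + \frac{3}{4}\right) + 34\right) \left(162 - 18 \sqrt{10}\right) = \left(\frac{91}{4} + 34\right) \left(162 - 18 \sqrt{10}\right) = \frac{227 \left(162 - 18 \sqrt{10}\right)}{4} = \frac{18387}{2} - \frac{2043 \sqrt{10}}{2}$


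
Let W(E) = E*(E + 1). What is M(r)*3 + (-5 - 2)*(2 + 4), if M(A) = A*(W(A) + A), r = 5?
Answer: 483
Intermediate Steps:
W(E) = E*(1 + E)
M(A) = A*(A + A*(1 + A)) (M(A) = A*(A*(1 + A) + A) = A*(A + A*(1 + A)))
M(r)*3 + (-5 - 2)*(2 + 4) = (5²*(2 + 5))*3 + (-5 - 2)*(2 + 4) = (25*7)*3 - 7*6 = 175*3 - 42 = 525 - 42 = 483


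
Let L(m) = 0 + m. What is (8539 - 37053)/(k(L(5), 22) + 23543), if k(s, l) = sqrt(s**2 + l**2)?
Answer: -335652551/277136170 + 14257*sqrt(509)/277136170 ≈ -1.2100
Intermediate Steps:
L(m) = m
k(s, l) = sqrt(l**2 + s**2)
(8539 - 37053)/(k(L(5), 22) + 23543) = (8539 - 37053)/(sqrt(22**2 + 5**2) + 23543) = -28514/(sqrt(484 + 25) + 23543) = -28514/(sqrt(509) + 23543) = -28514/(23543 + sqrt(509))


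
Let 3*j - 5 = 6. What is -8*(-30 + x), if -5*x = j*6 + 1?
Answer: 1384/5 ≈ 276.80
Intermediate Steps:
j = 11/3 (j = 5/3 + (1/3)*6 = 5/3 + 2 = 11/3 ≈ 3.6667)
x = -23/5 (x = -((11/3)*6 + 1)/5 = -(22 + 1)/5 = -1/5*23 = -23/5 ≈ -4.6000)
-8*(-30 + x) = -8*(-30 - 23/5) = -8*(-173/5) = 1384/5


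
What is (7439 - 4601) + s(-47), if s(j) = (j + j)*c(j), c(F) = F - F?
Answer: 2838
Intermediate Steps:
c(F) = 0
s(j) = 0 (s(j) = (j + j)*0 = (2*j)*0 = 0)
(7439 - 4601) + s(-47) = (7439 - 4601) + 0 = 2838 + 0 = 2838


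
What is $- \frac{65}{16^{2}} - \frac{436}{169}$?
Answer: $- \frac{122601}{43264} \approx -2.8338$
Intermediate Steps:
$- \frac{65}{16^{2}} - \frac{436}{169} = - \frac{65}{256} - \frac{436}{169} = - \frac{122601}{43264}$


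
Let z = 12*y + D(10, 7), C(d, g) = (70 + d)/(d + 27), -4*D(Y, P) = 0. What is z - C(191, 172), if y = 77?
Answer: 201171/218 ≈ 922.80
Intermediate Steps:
D(Y, P) = 0 (D(Y, P) = -¼*0 = 0)
C(d, g) = (70 + d)/(27 + d)
z = 924 (z = 12*77 + 0 = 924 + 0 = 924)
z - C(191, 172) = 924 - (70 + 191)/(27 + 191) = 924 - 261/218 = 201171/218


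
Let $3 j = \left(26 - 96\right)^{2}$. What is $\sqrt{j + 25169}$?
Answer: $\frac{\sqrt{241221}}{3} \approx 163.71$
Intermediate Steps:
$j = \frac{4900}{3}$ ($j = \frac{\left(26 - 96\right)^{2}}{3} = \frac{\left(-70\right)^{2}}{3} = \frac{1}{3} \cdot 4900 = \frac{4900}{3} \approx 1633.3$)
$\sqrt{j + 25169} = \sqrt{\frac{4900}{3} + 25169} = \sqrt{\frac{80407}{3}} = \frac{\sqrt{241221}}{3}$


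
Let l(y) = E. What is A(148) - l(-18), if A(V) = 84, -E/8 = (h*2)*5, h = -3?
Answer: -156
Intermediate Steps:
E = 240 (E = -8*(-3*2)*5 = -(-48)*5 = -8*(-30) = 240)
l(y) = 240
A(148) - l(-18) = 84 - 1*240 = 84 - 240 = -156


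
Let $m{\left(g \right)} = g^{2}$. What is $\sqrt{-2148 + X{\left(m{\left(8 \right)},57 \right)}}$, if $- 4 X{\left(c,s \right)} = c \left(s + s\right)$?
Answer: $2 i \sqrt{993} \approx 63.024 i$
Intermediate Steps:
$X{\left(c,s \right)} = - \frac{c s}{2}$ ($X{\left(c,s \right)} = - \frac{c \left(s + s\right)}{4} = - \frac{c 2 s}{4} = - \frac{2 c s}{4} = - \frac{c s}{2}$)
$\sqrt{-2148 + X{\left(m{\left(8 \right)},57 \right)}} = \sqrt{-2148 - \frac{1}{2} \cdot 8^{2} \cdot 57} = \sqrt{-2148 - 32 \cdot 57} = \sqrt{-2148 - 1824} = \sqrt{-3972} = 2 i \sqrt{993}$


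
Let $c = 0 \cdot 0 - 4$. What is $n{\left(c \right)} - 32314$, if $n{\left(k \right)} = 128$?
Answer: $-32186$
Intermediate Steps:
$c = -4$ ($c = 0 - 4 = -4$)
$n{\left(c \right)} - 32314 = 128 - 32314 = -32186$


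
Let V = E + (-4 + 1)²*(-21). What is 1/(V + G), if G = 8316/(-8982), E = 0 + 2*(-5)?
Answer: -499/99763 ≈ -0.0050019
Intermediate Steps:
E = -10 (E = 0 - 10 = -10)
G = -462/499 (G = 8316*(-1/8982) = -462/499 ≈ -0.92585)
V = -199 (V = -10 + (-4 + 1)²*(-21) = -10 + (-3)²*(-21) = -10 + 9*(-21) = -10 - 189 = -199)
1/(V + G) = 1/(-199 - 462/499) = 1/(-99763/499) = -499/99763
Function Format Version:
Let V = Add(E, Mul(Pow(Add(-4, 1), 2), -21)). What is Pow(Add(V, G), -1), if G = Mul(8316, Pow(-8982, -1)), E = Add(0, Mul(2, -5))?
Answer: Rational(-499, 99763) ≈ -0.0050019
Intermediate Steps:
E = -10 (E = Add(0, -10) = -10)
G = Rational(-462, 499) (G = Mul(8316, Rational(-1, 8982)) = Rational(-462, 499) ≈ -0.92585)
V = -199 (V = Add(-10, Mul(Pow(Add(-4, 1), 2), -21)) = Add(-10, Mul(Pow(-3, 2), -21)) = Add(-10, Mul(9, -21)) = Add(-10, -189) = -199)
Pow(Add(V, G), -1) = Pow(Add(-199, Rational(-462, 499)), -1) = Pow(Rational(-99763, 499), -1) = Rational(-499, 99763)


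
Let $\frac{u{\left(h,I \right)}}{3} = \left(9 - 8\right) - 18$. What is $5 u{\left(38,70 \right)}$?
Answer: $-255$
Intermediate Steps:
$u{\left(h,I \right)} = -51$ ($u{\left(h,I \right)} = 3 \left(\left(9 - 8\right) - 18\right) = 3 \left(1 - 18\right) = 3 \left(-17\right) = -51$)
$5 u{\left(38,70 \right)} = 5 \left(-51\right) = -255$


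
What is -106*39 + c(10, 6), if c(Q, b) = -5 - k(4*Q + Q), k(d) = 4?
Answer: -4143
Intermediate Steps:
c(Q, b) = -9 (c(Q, b) = -5 - 1*4 = -5 - 4 = -9)
-106*39 + c(10, 6) = -106*39 - 9 = -4134 - 9 = -4143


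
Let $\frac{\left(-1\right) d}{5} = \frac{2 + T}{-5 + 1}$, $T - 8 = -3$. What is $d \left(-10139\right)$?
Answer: $- \frac{354865}{4} \approx -88716.0$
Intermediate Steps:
$T = 5$ ($T = 8 - 3 = 5$)
$d = \frac{35}{4}$ ($d = - 5 \frac{2 + 5}{-5 + 1} = - 5 \frac{7}{-4} = - 5 \cdot 7 \left(- \frac{1}{4}\right) = \left(-5\right) \left(- \frac{7}{4}\right) = \frac{35}{4} \approx 8.75$)
$d \left(-10139\right) = \frac{35}{4} \left(-10139\right) = - \frac{354865}{4}$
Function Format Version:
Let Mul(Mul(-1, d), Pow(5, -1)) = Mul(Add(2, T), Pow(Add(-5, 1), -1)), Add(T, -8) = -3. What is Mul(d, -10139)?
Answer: Rational(-354865, 4) ≈ -88716.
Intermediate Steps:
T = 5 (T = Add(8, -3) = 5)
d = Rational(35, 4) (d = Mul(-5, Mul(Add(2, 5), Pow(Add(-5, 1), -1))) = Mul(-5, Mul(7, Pow(-4, -1))) = Mul(-5, Mul(7, Rational(-1, 4))) = Mul(-5, Rational(-7, 4)) = Rational(35, 4) ≈ 8.7500)
Mul(d, -10139) = Mul(Rational(35, 4), -10139) = Rational(-354865, 4)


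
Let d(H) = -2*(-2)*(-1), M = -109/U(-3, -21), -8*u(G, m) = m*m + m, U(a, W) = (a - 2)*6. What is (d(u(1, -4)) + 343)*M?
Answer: 12317/10 ≈ 1231.7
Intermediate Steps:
U(a, W) = -12 + 6*a (U(a, W) = (-2 + a)*6 = -12 + 6*a)
u(G, m) = -m/8 - m²/8 (u(G, m) = -(m*m + m)/8 = -(m² + m)/8 = -(m + m²)/8 = -m/8 - m²/8)
M = 109/30 (M = -109/(-12 + 6*(-3)) = -109/(-12 - 18) = -109/(-30) = -109*(-1/30) = 109/30 ≈ 3.6333)
d(H) = -4 (d(H) = 4*(-1) = -4)
(d(u(1, -4)) + 343)*M = (-4 + 343)*(109/30) = 339*(109/30) = 12317/10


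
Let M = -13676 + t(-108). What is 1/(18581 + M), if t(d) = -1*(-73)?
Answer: 1/4978 ≈ 0.00020088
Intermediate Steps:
t(d) = 73
M = -13603 (M = -13676 + 73 = -13603)
1/(18581 + M) = 1/(18581 - 13603) = 1/4978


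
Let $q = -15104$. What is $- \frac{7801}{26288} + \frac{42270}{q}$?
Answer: $- \frac{38406877}{12407936} \approx -3.0953$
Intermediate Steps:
$- \frac{7801}{26288} + \frac{42270}{q} = - \frac{7801}{26288} + \frac{42270}{-15104} = \left(-7801\right) \frac{1}{26288} + 42270 \left(- \frac{1}{15104}\right) = - \frac{7801}{26288} - \frac{21135}{7552} = - \frac{38406877}{12407936}$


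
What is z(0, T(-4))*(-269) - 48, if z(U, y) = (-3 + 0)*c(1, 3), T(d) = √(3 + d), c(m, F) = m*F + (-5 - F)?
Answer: -4083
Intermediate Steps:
c(m, F) = -5 - F + F*m (c(m, F) = F*m + (-5 - F) = -5 - F + F*m)
z(U, y) = 15 (z(U, y) = (-3 + 0)*(-5 - 1*3 + 3*1) = -3*(-5 - 3 + 3) = -3*(-5) = 15)
z(0, T(-4))*(-269) - 48 = 15*(-269) - 48 = -4035 - 48 = -4083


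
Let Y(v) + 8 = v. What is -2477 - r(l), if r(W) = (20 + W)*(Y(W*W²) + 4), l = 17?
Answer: -184110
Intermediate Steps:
Y(v) = -8 + v
r(W) = (-4 + W³)*(20 + W) (r(W) = (20 + W)*((-8 + W*W²) + 4) = (20 + W)*((-8 + W³) + 4) = (20 + W)*(-4 + W³) = (-4 + W³)*(20 + W))
-2477 - r(l) = -2477 - (-80 + 17⁴ - 4*17 + 20*17³) = -2477 - (-80 + 83521 - 68 + 20*4913) = -2477 - (-80 + 83521 - 68 + 98260) = -2477 - 1*181633 = -2477 - 181633 = -184110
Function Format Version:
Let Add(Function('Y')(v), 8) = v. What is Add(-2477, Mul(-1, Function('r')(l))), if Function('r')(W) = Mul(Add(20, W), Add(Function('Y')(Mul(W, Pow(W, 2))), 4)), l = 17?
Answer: -184110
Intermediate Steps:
Function('Y')(v) = Add(-8, v)
Function('r')(W) = Mul(Add(-4, Pow(W, 3)), Add(20, W)) (Function('r')(W) = Mul(Add(20, W), Add(Add(-8, Mul(W, Pow(W, 2))), 4)) = Mul(Add(20, W), Add(Add(-8, Pow(W, 3)), 4)) = Mul(Add(20, W), Add(-4, Pow(W, 3))) = Mul(Add(-4, Pow(W, 3)), Add(20, W)))
Add(-2477, Mul(-1, Function('r')(l))) = Add(-2477, Mul(-1, Add(-80, Pow(17, 4), Mul(-4, 17), Mul(20, Pow(17, 3))))) = Add(-2477, Mul(-1, Add(-80, 83521, -68, Mul(20, 4913)))) = Add(-2477, Mul(-1, Add(-80, 83521, -68, 98260))) = Add(-2477, Mul(-1, 181633)) = Add(-2477, -181633) = -184110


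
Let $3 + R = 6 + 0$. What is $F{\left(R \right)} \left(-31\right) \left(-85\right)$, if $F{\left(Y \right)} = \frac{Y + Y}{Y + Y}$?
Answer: $2635$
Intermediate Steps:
$R = 3$ ($R = -3 + \left(6 + 0\right) = -3 + 6 = 3$)
$F{\left(Y \right)} = 1$ ($F{\left(Y \right)} = \frac{2 Y}{2 Y} = 2 Y \frac{1}{2 Y} = 1$)
$F{\left(R \right)} \left(-31\right) \left(-85\right) = 1 \left(-31\right) \left(-85\right) = \left(-31\right) \left(-85\right) = 2635$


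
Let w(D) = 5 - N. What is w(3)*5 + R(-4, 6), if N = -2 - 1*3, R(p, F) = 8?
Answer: 58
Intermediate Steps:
N = -5 (N = -2 - 3 = -5)
w(D) = 10 (w(D) = 5 - 1*(-5) = 5 + 5 = 10)
w(3)*5 + R(-4, 6) = 10*5 + 8 = 50 + 8 = 58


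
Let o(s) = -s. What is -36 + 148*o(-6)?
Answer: 852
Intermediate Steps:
-36 + 148*o(-6) = -36 + 148*(-1*(-6)) = -36 + 148*6 = -36 + 888 = 852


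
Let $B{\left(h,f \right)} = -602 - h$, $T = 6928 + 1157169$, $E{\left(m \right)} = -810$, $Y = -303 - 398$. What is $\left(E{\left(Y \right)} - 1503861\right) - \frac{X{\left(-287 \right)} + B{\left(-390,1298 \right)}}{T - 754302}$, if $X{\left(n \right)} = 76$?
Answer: $- \frac{616606652309}{409795} \approx -1.5047 \cdot 10^{6}$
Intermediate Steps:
$Y = -701$ ($Y = -303 - 398 = -701$)
$T = 1164097$
$\left(E{\left(Y \right)} - 1503861\right) - \frac{X{\left(-287 \right)} + B{\left(-390,1298 \right)}}{T - 754302} = \left(-810 - 1503861\right) - \frac{76 - 212}{1164097 - 754302} = -1504671 - \frac{76 + \left(-602 + 390\right)}{409795} = -1504671 - \left(76 - 212\right) \frac{1}{409795} = -1504671 - \left(-136\right) \frac{1}{409795} = -1504671 - - \frac{136}{409795} = -1504671 + \frac{136}{409795} = - \frac{616606652309}{409795}$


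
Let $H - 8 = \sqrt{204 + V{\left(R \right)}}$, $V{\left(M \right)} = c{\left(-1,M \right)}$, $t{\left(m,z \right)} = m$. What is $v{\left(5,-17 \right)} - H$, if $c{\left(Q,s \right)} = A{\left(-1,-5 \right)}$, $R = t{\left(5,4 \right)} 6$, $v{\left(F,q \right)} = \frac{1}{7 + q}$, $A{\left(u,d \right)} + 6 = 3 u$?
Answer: $- \frac{81}{10} - \sqrt{195} \approx -22.064$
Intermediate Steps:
$A{\left(u,d \right)} = -6 + 3 u$
$R = 30$ ($R = 5 \cdot 6 = 30$)
$c{\left(Q,s \right)} = -9$ ($c{\left(Q,s \right)} = -6 + 3 \left(-1\right) = -6 - 3 = -9$)
$V{\left(M \right)} = -9$
$H = 8 + \sqrt{195}$ ($H = 8 + \sqrt{204 - 9} = 8 + \sqrt{195} \approx 21.964$)
$v{\left(5,-17 \right)} - H = \frac{1}{7 - 17} - \left(8 + \sqrt{195}\right) = \frac{1}{-10} - \left(8 + \sqrt{195}\right) = - \frac{1}{10} - \left(8 + \sqrt{195}\right) = - \frac{81}{10} - \sqrt{195}$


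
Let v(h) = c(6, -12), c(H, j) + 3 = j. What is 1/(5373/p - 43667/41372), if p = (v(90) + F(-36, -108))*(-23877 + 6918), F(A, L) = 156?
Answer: -10992168052/11626627981 ≈ -0.94543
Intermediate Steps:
c(H, j) = -3 + j
v(h) = -15 (v(h) = -3 - 12 = -15)
p = -2391219 (p = (-15 + 156)*(-23877 + 6918) = 141*(-16959) = -2391219)
1/(5373/p - 43667/41372) = 1/(5373/(-2391219) - 43667/41372) = 1/(5373*(-1/2391219) - 43667*1/41372) = 1/(-597/265691 - 43667/41372) = 1/(-11626627981/10992168052) = -10992168052/11626627981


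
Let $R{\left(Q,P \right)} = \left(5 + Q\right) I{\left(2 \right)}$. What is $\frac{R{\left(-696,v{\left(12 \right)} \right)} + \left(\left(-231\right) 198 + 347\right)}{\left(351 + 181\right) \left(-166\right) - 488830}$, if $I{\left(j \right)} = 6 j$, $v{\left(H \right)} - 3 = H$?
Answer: $\frac{53683}{577142} \approx 0.093015$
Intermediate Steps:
$v{\left(H \right)} = 3 + H$
$R{\left(Q,P \right)} = 60 + 12 Q$ ($R{\left(Q,P \right)} = \left(5 + Q\right) 6 \cdot 2 = \left(5 + Q\right) 12 = 60 + 12 Q$)
$\frac{R{\left(-696,v{\left(12 \right)} \right)} + \left(\left(-231\right) 198 + 347\right)}{\left(351 + 181\right) \left(-166\right) - 488830} = \frac{\left(60 + 12 \left(-696\right)\right) + \left(\left(-231\right) 198 + 347\right)}{\left(351 + 181\right) \left(-166\right) - 488830} = \frac{\left(60 - 8352\right) + \left(-45738 + 347\right)}{532 \left(-166\right) - 488830} = \frac{-8292 - 45391}{-88312 - 488830} = - \frac{53683}{-577142} = \left(-53683\right) \left(- \frac{1}{577142}\right) = \frac{53683}{577142}$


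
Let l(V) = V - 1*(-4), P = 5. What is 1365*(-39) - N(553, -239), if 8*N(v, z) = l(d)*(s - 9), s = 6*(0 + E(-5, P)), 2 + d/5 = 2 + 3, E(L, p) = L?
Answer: -425139/8 ≈ -53142.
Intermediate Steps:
d = 15 (d = -10 + 5*(2 + 3) = -10 + 5*5 = -10 + 25 = 15)
l(V) = 4 + V (l(V) = V + 4 = 4 + V)
s = -30 (s = 6*(0 - 5) = 6*(-5) = -30)
N(v, z) = -741/8 (N(v, z) = ((4 + 15)*(-30 - 9))/8 = (19*(-39))/8 = (1/8)*(-741) = -741/8)
1365*(-39) - N(553, -239) = 1365*(-39) - 1*(-741/8) = -53235 + 741/8 = -425139/8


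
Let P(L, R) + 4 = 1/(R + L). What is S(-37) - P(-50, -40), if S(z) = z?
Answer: -2969/90 ≈ -32.989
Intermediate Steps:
P(L, R) = -4 + 1/(L + R) (P(L, R) = -4 + 1/(R + L) = -4 + 1/(L + R))
S(-37) - P(-50, -40) = -37 - (1 - 4*(-50) - 4*(-40))/(-50 - 40) = -37 - (1 + 200 + 160)/(-90) = -37 - (-1)*361/90 = -37 - 1*(-361/90) = -37 + 361/90 = -2969/90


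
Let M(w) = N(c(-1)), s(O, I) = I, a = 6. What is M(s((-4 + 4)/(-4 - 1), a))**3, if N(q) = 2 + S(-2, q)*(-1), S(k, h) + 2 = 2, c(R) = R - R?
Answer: 8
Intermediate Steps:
c(R) = 0
S(k, h) = 0 (S(k, h) = -2 + 2 = 0)
N(q) = 2 (N(q) = 2 + 0*(-1) = 2 + 0 = 2)
M(w) = 2
M(s((-4 + 4)/(-4 - 1), a))**3 = 2**3 = 8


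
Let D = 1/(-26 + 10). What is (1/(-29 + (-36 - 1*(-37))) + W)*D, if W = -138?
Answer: 3865/448 ≈ 8.6272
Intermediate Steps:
D = -1/16 (D = 1/(-16) = -1/16 ≈ -0.062500)
(1/(-29 + (-36 - 1*(-37))) + W)*D = (1/(-29 + (-36 - 1*(-37))) - 138)*(-1/16) = (1/(-29 + (-36 + 37)) - 138)*(-1/16) = (1/(-29 + 1) - 138)*(-1/16) = (1/(-28) - 138)*(-1/16) = (-1/28 - 138)*(-1/16) = -3865/28*(-1/16) = 3865/448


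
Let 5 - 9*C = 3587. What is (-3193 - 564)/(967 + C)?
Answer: -3757/569 ≈ -6.6028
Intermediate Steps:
C = -398 (C = 5/9 - ⅑*3587 = 5/9 - 3587/9 = -398)
(-3193 - 564)/(967 + C) = (-3193 - 564)/(967 - 398) = -3757/569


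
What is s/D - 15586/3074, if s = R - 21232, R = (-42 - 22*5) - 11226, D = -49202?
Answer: -166654808/37811737 ≈ -4.4075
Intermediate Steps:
R = -11378 (R = (-42 - 110) - 11226 = -152 - 11226 = -11378)
s = -32610 (s = -11378 - 21232 = -32610)
s/D - 15586/3074 = -32610/(-49202) - 15586/3074 = -32610*(-1/49202) - 15586*1/3074 = 16305/24601 - 7793/1537 = -166654808/37811737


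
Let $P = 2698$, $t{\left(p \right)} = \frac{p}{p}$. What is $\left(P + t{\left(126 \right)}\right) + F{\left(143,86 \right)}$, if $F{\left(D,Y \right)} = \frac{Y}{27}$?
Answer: $\frac{72959}{27} \approx 2702.2$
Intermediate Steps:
$t{\left(p \right)} = 1$
$F{\left(D,Y \right)} = \frac{Y}{27}$ ($F{\left(D,Y \right)} = Y \frac{1}{27} = \frac{Y}{27}$)
$\left(P + t{\left(126 \right)}\right) + F{\left(143,86 \right)} = \left(2698 + 1\right) + \frac{1}{27} \cdot 86 = 2699 + \frac{86}{27} = \frac{72959}{27}$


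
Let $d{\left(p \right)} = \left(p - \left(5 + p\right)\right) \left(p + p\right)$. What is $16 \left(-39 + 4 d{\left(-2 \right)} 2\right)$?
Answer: $1936$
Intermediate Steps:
$d{\left(p \right)} = - 10 p$ ($d{\left(p \right)} = - 5 \cdot 2 p = - 10 p$)
$16 \left(-39 + 4 d{\left(-2 \right)} 2\right) = 16 \left(-39 + 4 \left(\left(-10\right) \left(-2\right)\right) 2\right) = 16 \left(-39 + 4 \cdot 20 \cdot 2\right) = 16 \left(-39 + 80 \cdot 2\right) = 16 \left(-39 + 160\right) = 16 \cdot 121 = 1936$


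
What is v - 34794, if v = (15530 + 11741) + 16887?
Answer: 9364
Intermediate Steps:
v = 44158 (v = 27271 + 16887 = 44158)
v - 34794 = 44158 - 34794 = 9364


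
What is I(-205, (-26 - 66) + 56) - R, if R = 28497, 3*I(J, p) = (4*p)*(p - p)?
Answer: -28497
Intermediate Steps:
I(J, p) = 0 (I(J, p) = ((4*p)*(p - p))/3 = ((4*p)*0)/3 = (1/3)*0 = 0)
I(-205, (-26 - 66) + 56) - R = 0 - 1*28497 = 0 - 28497 = -28497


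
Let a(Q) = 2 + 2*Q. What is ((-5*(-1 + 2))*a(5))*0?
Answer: 0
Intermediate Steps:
((-5*(-1 + 2))*a(5))*0 = ((-5*(-1 + 2))*(2 + 2*5))*0 = ((-5*1)*(2 + 10))*0 = -5*12*0 = -60*0 = 0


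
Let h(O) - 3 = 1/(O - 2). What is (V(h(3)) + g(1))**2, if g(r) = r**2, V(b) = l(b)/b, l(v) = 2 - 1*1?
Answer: 25/16 ≈ 1.5625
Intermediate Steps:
l(v) = 1 (l(v) = 2 - 1 = 1)
h(O) = 3 + 1/(-2 + O) (h(O) = 3 + 1/(O - 2) = 3 + 1/(-2 + O))
V(b) = 1/b
(V(h(3)) + g(1))**2 = (1/((-5 + 3*3)/(-2 + 3)) + 1**2)**2 = (1/((-5 + 9)/1) + 1)**2 = (1/(1*4) + 1)**2 = (1/4 + 1)**2 = (5/4)**2 = 25/16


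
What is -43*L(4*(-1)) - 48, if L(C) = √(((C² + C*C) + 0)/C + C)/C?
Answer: -48 + 43*I*√3/2 ≈ -48.0 + 37.239*I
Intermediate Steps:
L(C) = √3/√C (L(C) = √(((C² + C²) + 0)/C + C)/C = √((2*C² + 0)/C + C)/C = √((2*C²)/C + C)/C = √(2*C + C)/C = √(3*C)/C = (√3*√C)/C = √3/√C)
-43*L(4*(-1)) - 48 = -43*√3/√(4*(-1)) - 48 = -43*√3/√(-4) - 48 = -43*√3*(-I/2) - 48 = -(-43)*I*√3/2 - 48 = 43*I*√3/2 - 48 = -48 + 43*I*√3/2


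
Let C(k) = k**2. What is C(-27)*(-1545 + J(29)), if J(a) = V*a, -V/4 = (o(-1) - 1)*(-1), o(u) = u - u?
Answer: -1210869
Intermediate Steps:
o(u) = 0
V = -4 (V = -4*(0 - 1)*(-1) = -(-4)*(-1) = -4*1 = -4)
J(a) = -4*a
C(-27)*(-1545 + J(29)) = (-27)**2*(-1545 - 4*29) = 729*(-1545 - 116) = 729*(-1661) = -1210869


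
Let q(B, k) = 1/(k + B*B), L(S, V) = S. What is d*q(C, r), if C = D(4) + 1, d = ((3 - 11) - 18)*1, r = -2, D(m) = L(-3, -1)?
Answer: -13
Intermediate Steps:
D(m) = -3
d = -26 (d = (-8 - 18)*1 = -26*1 = -26)
C = -2 (C = -3 + 1 = -2)
q(B, k) = 1/(k + B²)
d*q(C, r) = -26/(-2 + (-2)²) = -26/(-2 + 4) = -26/2 = -26*½ = -13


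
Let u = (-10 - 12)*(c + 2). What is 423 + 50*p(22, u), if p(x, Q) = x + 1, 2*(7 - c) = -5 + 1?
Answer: 1573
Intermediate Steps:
c = 9 (c = 7 - (-5 + 1)/2 = 7 - 1/2*(-4) = 7 + 2 = 9)
u = -242 (u = (-10 - 12)*(9 + 2) = -22*11 = -242)
p(x, Q) = 1 + x
423 + 50*p(22, u) = 423 + 50*(1 + 22) = 423 + 50*23 = 423 + 1150 = 1573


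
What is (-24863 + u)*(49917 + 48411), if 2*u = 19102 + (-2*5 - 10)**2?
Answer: -1485932736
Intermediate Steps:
u = 9751 (u = (19102 + (-2*5 - 10)**2)/2 = (19102 + (-10 - 10)**2)/2 = (19102 + (-20)**2)/2 = (19102 + 400)/2 = (1/2)*19502 = 9751)
(-24863 + u)*(49917 + 48411) = (-24863 + 9751)*(49917 + 48411) = -15112*98328 = -1485932736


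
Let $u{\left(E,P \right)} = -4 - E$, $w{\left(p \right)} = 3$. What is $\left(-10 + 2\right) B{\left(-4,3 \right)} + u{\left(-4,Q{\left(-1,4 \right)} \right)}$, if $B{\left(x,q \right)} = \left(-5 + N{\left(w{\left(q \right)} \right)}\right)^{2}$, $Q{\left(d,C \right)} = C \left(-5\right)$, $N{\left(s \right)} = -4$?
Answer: $-648$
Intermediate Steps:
$Q{\left(d,C \right)} = - 5 C$
$B{\left(x,q \right)} = 81$ ($B{\left(x,q \right)} = \left(-5 - 4\right)^{2} = \left(-9\right)^{2} = 81$)
$\left(-10 + 2\right) B{\left(-4,3 \right)} + u{\left(-4,Q{\left(-1,4 \right)} \right)} = \left(-10 + 2\right) 81 - 0 = \left(-8\right) 81 + \left(-4 + 4\right) = -648 + 0 = -648$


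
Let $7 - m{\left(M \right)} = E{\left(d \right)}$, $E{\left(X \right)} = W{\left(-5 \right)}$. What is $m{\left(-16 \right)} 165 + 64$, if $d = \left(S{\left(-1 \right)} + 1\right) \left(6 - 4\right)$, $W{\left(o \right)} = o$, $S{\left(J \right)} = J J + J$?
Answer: $2044$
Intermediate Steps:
$S{\left(J \right)} = J + J^{2}$ ($S{\left(J \right)} = J^{2} + J = J + J^{2}$)
$d = 2$ ($d = \left(- (1 - 1) + 1\right) \left(6 - 4\right) = \left(\left(-1\right) 0 + 1\right) 2 = \left(0 + 1\right) 2 = 1 \cdot 2 = 2$)
$E{\left(X \right)} = -5$
$m{\left(M \right)} = 12$ ($m{\left(M \right)} = 7 - -5 = 7 + 5 = 12$)
$m{\left(-16 \right)} 165 + 64 = 12 \cdot 165 + 64 = 1980 + 64 = 2044$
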